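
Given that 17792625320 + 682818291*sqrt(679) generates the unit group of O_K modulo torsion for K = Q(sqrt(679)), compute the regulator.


epsilon = 17792625320 + 682818291*sqrt(679)
= 3.5585e+10
R = ln(3.5585e+10)
= 24.2952

24.2952


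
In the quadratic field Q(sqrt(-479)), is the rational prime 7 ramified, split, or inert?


K = Q(sqrt(-479)). Since d mod 4 = 1, disc(K) = -479.
Check p | disc: -479 mod 7 = 4.
p does not divide disc. Compute Legendre symbol (d/p):
4^((7-1)/2) mod 7 = 1
(d/p) = 1, so p splits: (p) = P*P' with e=1, f=1, g=2.
Therefore p is split.

split


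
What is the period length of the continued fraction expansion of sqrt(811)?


Run the CF algorithm for sqrt(811).
a_0 = floor(sqrt(811)) = 28; set m_0=0, q_0=1.
Recurrence: m' = q*a - m,  q' = (d - m'^2)/q,  a' = floor((a_0 + m')/q').
  step 1: m=28, q=27, a=2
  step 2: m=26, q=5, a=10
  step 3: m=24, q=47, a=1
  step 4: m=23, q=6, a=8
  step 5: m=25, q=31, a=1
  step 6: m=6, q=25, a=1
  step 7: m=19, q=18, a=2
  step 8: m=17, q=29, a=1
  step 9: m=12, q=23, a=1
  step 10: m=11, q=30, a=1
  step 11: m=19, q=15, a=3
  step 12: m=26, q=9, a=6
  step 13: m=28, q=3, a=18
  step 14: m=26, q=45, a=1
  step 15: m=19, q=10, a=4
  step 16: m=21, q=37, a=1
  step 17: m=16, q=15, a=2
  step 18: m=14, q=41, a=1
  step 19: m=27, q=2, a=27
  step 20: m=27, q=41, a=1
  step 21: m=14, q=15, a=2
  step 22: m=16, q=37, a=1
  step 23: m=21, q=10, a=4
  step 24: m=19, q=45, a=1
  step 25: m=26, q=3, a=18
  step 26: m=28, q=9, a=6
  step 27: m=26, q=15, a=3
  step 28: m=19, q=30, a=1
  step 29: m=11, q=23, a=1
  step 30: m=12, q=29, a=1
  step 31: m=17, q=18, a=2
  step 32: m=19, q=25, a=1
  step 33: m=6, q=31, a=1
  step 34: m=25, q=6, a=8
  step 35: m=23, q=47, a=1
  step 36: m=24, q=5, a=10
  step 37: m=26, q=27, a=2
  step 38: m=28, q=1, a=56
a_38 = 2*a_0 = 56, so the period closes here.
sqrt(811) = [28; 2, 10, 1, 8, 1, 1, 2, 1, 1, 1, 3, 6, 18, 1, 4, 1, 2, 1, 27, 1, 2, 1, 4, 1, 18, 6, 3, 1, 1, 1, 2, 1, 1, 8, 1, 10, 2, 56]
Period length = 38

38


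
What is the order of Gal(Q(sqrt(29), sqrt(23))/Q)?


The 2 square roots of distinct primes are multiplicatively independent over Q,
so [K:Q] = 2^2 and Gal(K/Q) is isomorphic to (Z/2Z)^2.
|Gal| = 2^2 = 4

4


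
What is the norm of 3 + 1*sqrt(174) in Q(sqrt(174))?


N(a + b*sqrt(d)) = a^2 - d*b^2
= (3)^2 - (174)*(1)^2
= 9 - 174
= -165

-165


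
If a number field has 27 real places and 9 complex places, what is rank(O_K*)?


By Dirichlet's unit theorem:
rank = r1 + r2 - 1
= 27 + 9 - 1
= 35

35


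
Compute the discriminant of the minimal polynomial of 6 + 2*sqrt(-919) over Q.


The element 6 + 2*sqrt(-919) has minimal polynomial:
x^2 - 12*x + 3712
Discriminant = (-12)^2 - 4*(3712)
= 144 - 14848
= -14704

-14704


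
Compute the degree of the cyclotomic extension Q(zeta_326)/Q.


The degree equals Euler's totient phi(326).
326 = 2 * 163
phi(326) = 162

162


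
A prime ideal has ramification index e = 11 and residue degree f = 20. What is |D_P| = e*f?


|D_P| = e * f
= 11 * 20
= 220

220


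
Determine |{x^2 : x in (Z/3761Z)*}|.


For prime p, the number of non-zero quadratic residues is (p-1)/2.
= (3761-1)/2
= 1880

1880


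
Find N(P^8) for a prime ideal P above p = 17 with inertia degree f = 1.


N(P^a) = p^(a*f)
= 17^(8*1)
= 17^8
= 6975757441

6975757441


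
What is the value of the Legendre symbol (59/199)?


p = 199 is prime, so compute (59/199) with the reciprocity algorithm (Jacobi-symbol steps: pull out 2s via (2/n), flip via reciprocity, reduce):
  reciprocity: (59/199) -> -(199/59)
  reduce: (22/59)
  pull out 2: (2/59) = -1  (since 59 mod 8 = 3)
  reciprocity: (11/59) -> -(59/11)
  reduce: (4/11)
  pull out 2: (2/11) = -1  (since 11 mod 8 = 3)
  pull out 2: (2/11) = -1  (since 11 mod 8 = 3)
  (1/11) = 1
Product of signs = -1
(59/199) = -1

-1


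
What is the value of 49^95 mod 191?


p = 191 is prime and the exponent is (p-1)/2 = 95, so by Euler's criterion 49^95 = (49/191) = +1 or -1 mod 191.
Compute by square-and-multiply:
  95 = 64 + 16 + 8 + 4 + 2 + 1 (binary 1011111)
  Repeated squaring mod 191: 49^1 = 49, 49^2 = 109, 49^4 = 39, 49^8 = 184, 49^16 = 49, 49^32 = 109, 49^64 = 39
  49^95 = 49^64 * 49^16 * 49^8 * 49^4 * 49^2 * 49^1 = 39 * 49 * 184 * 39 * 109 * 49 mod 191
    39 * 49 = 1911 = 1 mod 191
    1 * 184 = 184 = 184 mod 191
    184 * 39 = 7176 = 109 mod 191
    109 * 109 = 11881 = 39 mod 191
    39 * 49 = 1911 = 1 mod 191
  49^95 = 1 mod 191
Result 1: 49 is a quadratic residue mod 191.
49^95 mod 191 = 1

1


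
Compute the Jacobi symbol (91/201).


Compute (91/201) via quadratic reciprocity:
  reciprocity: (91/201) -> +(201/91)
  reduce: (19/91)
  reciprocity: (19/91) -> -(91/19)
  reduce: (15/19)
  reciprocity: (15/19) -> -(19/15)
  reduce: (4/15)
  pull out 2: (2/15) = +1  (since 15 mod 8 = 7)
  pull out 2: (2/15) = +1  (since 15 mod 8 = 7)
  (1/15) = 1
Product of signs = 1

1


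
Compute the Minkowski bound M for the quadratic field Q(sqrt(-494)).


d = -494, d mod 4 = 2, so disc(K) = 4d = -1976; |disc(K)| = 1976
Imaginary quadratic field, so n = 2, s = r2 = 1, r1 = 0
M = (n!/n^n) * (4/pi)^s * sqrt(|disc(K)|) = (2!/2^2) * (4/pi)^1 * sqrt(1976)
= 0.5 * 1.273240 * 44.452222
= 28.2992

28.2992


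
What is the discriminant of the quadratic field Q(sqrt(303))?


For K = Q(sqrt(d)) with d squarefree: disc(K) = d if d = 1 mod 4, and disc(K) = 4d if d = 2 or 3 mod 4.
Here d = 303, and d mod 4 = 3.
d = 3 mod 4, not 1 (O_K = Z[sqrt(d)]), so disc(K) = 4d = 4 * (303) = 1212

1212


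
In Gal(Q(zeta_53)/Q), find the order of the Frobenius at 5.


The Frobenius at p in Gal(Q(zeta_n)/Q) = (Z/nZ)* is the class of p, so its order is ord_53(5), the smallest k >= 1 with 5^k = 1 mod 53.
n = 53 = 53, phi(53) = 52; the order divides phi(n).
Divisors of 52: 1, 2, 4, 13, 26, 52
Repeated squaring mod 53: 5^1 = 5, 5^2 = 25, 5^4 = 42, 5^8 = 15, 5^16 = 13, 5^32 = 10
Test divisors in increasing order:
  k=1: 5^1 = 5 mod 53
  k=2: 5^2 = 25 mod 53
  k=4: 5^4 = 42 mod 53
  k=13: 5^13 = 15 * 42 * 5 = 23 mod 53
  k=26: 5^26 = 13 * 15 * 25 = 52 mod 53
  k=52: 5^52 = 10 * 13 * 42 = 1 mod 53  <- first divisor giving 1
Order = 52

52


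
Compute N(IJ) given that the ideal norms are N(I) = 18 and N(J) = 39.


N(IJ) = N(I) * N(J)
= 18 * 39
= 702

702


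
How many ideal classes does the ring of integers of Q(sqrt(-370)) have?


K = Q(sqrt(-370)). d mod 4 = 2, so D = disc(K) = 4d = -1480
h(K) equals the number of primitive reduced positive-definite forms (a, b, c) = a*x^2 + b*x*y + c*y^2 with b^2 - 4ac = D,
where reduced means |b| <= a <= c, with b >= 0 whenever |b| = a or a = c, and primitive means gcd(a, b, c) = 1.
Reduced forces 3a^2 <= |D| = 1480, so 1 <= a <= 22; b must have the parity of D, and c = (b^2 - D)/(4a) must be an integer >= a.
Enumerate a = 1..22, b in [-a, a]:
  a=1: (1, 0, 370)  [1]
  a=2: (2, 0, 185)  [1]
  a=3..4: none
  a=5: (5, 0, 74)  [1]
  a=6: none
  a=7: (7, -2, 53), (7, 2, 53)  [2]
  a=8..9: none
  a=10: (10, 0, 37)  [1]
  a=11: (11, -4, 34), (11, 4, 34)  [2]
  a=12..13: none
  a=14: (14, -12, 29), (14, 12, 29)  [2]
  a=15..16: none
  a=17: (17, -4, 22), (17, 4, 22)  [2]
  a=18..22: none
Total reduced forms: 1 + 1 + 1 + 2 + 1 + 2 + 2 + 2 = 12
h = 12

12


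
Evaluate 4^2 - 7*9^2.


x^2 - d*y^2
= 4^2 - 7*9^2
= 16 - 567
= -551

-551


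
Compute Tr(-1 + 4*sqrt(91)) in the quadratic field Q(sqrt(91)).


Tr(a + b*sqrt(d)) = (a + b*sqrt(d)) + (a - b*sqrt(d)) = 2a
= 2 * (-1)
= -2

-2


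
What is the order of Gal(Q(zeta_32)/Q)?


|Gal(Q(zeta_32)/Q)| = phi(32)
= 16

16


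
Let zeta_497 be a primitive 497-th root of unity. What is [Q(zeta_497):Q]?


The degree equals Euler's totient phi(497).
497 = 7 * 71
phi(497) = 420

420


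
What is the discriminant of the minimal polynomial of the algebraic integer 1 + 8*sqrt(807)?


The element 1 + 8*sqrt(807) has minimal polynomial:
x^2 - 2*x - 51647
Discriminant = (-2)^2 - 4*(-51647)
= 4 + 206588
= 206592

206592


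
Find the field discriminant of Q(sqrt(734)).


For K = Q(sqrt(d)) with d squarefree: disc(K) = d if d = 1 mod 4, and disc(K) = 4d if d = 2 or 3 mod 4.
Here d = 734, and d mod 4 = 2.
d = 2 mod 4, not 1 (O_K = Z[sqrt(d)]), so disc(K) = 4d = 4 * (734) = 2936

2936


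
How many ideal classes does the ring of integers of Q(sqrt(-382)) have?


K = Q(sqrt(-382)). d mod 4 = 2, so D = disc(K) = 4d = -1528
h(K) equals the number of primitive reduced positive-definite forms (a, b, c) = a*x^2 + b*x*y + c*y^2 with b^2 - 4ac = D,
where reduced means |b| <= a <= c, with b >= 0 whenever |b| = a or a = c, and primitive means gcd(a, b, c) = 1.
Reduced forces 3a^2 <= |D| = 1528, so 1 <= a <= 22; b must have the parity of D, and c = (b^2 - D)/(4a) must be an integer >= a.
Enumerate a = 1..22, b in [-a, a]:
  a=1: (1, 0, 382)  [1]
  a=2: (2, 0, 191)  [1]
  a=3..10: none
  a=11: (11, -10, 37), (11, 10, 37)  [2]
  a=12..16: none
  a=17: (17, -6, 23), (17, 6, 23)  [2]
  a=18: none
  a=19: (19, -12, 22), (19, 12, 22)  [2]
  a=20..22: none
Total reduced forms: 1 + 1 + 2 + 2 + 2 = 8
h = 8

8


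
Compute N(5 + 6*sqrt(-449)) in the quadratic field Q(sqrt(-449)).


N(a + b*sqrt(d)) = a^2 - d*b^2
= (5)^2 - (-449)*(6)^2
= 25 + 16164
= 16189

16189


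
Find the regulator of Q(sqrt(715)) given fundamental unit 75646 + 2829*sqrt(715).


epsilon = 75646 + 2829*sqrt(715)
= 151292.0000
R = ln(151292.0000)
= 11.9270

11.9270


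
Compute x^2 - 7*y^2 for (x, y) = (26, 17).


x^2 - d*y^2
= 26^2 - 7*17^2
= 676 - 2023
= -1347

-1347


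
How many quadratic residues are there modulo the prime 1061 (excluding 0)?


For prime p, the number of non-zero quadratic residues is (p-1)/2.
= (1061-1)/2
= 530

530


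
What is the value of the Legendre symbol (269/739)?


p = 739 is prime, so compute (269/739) with the reciprocity algorithm (Jacobi-symbol steps: pull out 2s via (2/n), flip via reciprocity, reduce):
  reciprocity: (269/739) -> +(739/269)
  reduce: (201/269)
  reciprocity: (201/269) -> +(269/201)
  reduce: (68/201)
  pull out 2: (2/201) = +1  (since 201 mod 8 = 1)
  pull out 2: (2/201) = +1  (since 201 mod 8 = 1)
  reciprocity: (17/201) -> +(201/17)
  reduce: (14/17)
  pull out 2: (2/17) = +1  (since 17 mod 8 = 1)
  reciprocity: (7/17) -> +(17/7)
  reduce: (3/7)
  reciprocity: (3/7) -> -(7/3)
  reduce: (1/3)
  (1/3) = 1
Product of signs = -1
(269/739) = -1

-1


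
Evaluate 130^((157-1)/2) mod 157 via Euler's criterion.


p = 157 is prime and the exponent is (p-1)/2 = 78, so by Euler's criterion 130^78 = (130/157) = +1 or -1 mod 157.
Compute by square-and-multiply:
  78 = 64 + 8 + 4 + 2 (binary 1001110)
  Repeated squaring mod 157: 130^1 = 130, 130^2 = 101, 130^4 = 153, 130^8 = 16, 130^16 = 99, 130^32 = 67, 130^64 = 93
  130^78 = 130^64 * 130^8 * 130^4 * 130^2 = 93 * 16 * 153 * 101 mod 157
    93 * 16 = 1488 = 75 mod 157
    75 * 153 = 11475 = 14 mod 157
    14 * 101 = 1414 = 1 mod 157
  130^78 = 1 mod 157
Result 1: 130 is a quadratic residue mod 157.
130^78 mod 157 = 1

1


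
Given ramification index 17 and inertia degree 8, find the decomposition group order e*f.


|D_P| = e * f
= 17 * 8
= 136

136


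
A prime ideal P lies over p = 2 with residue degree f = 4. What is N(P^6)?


N(P^a) = p^(a*f)
= 2^(6*4)
= 2^24
= 16777216

16777216


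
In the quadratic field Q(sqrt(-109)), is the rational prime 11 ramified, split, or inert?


K = Q(sqrt(-109)). Since d mod 4 = 3, disc(K) = -436.
Check p | disc: -436 mod 11 = 4.
p does not divide disc. Compute Legendre symbol (d/p):
1^((11-1)/2) mod 11 = 1
(d/p) = 1, so p splits: (p) = P*P' with e=1, f=1, g=2.
Therefore p is split.

split


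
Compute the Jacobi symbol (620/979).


Compute (620/979) via quadratic reciprocity:
  pull out 2: (2/979) = -1  (since 979 mod 8 = 3)
  pull out 2: (2/979) = -1  (since 979 mod 8 = 3)
  reciprocity: (155/979) -> -(979/155)
  reduce: (49/155)
  reciprocity: (49/155) -> +(155/49)
  reduce: (8/49)
  pull out 2: (2/49) = +1  (since 49 mod 8 = 1)
  pull out 2: (2/49) = +1  (since 49 mod 8 = 1)
  pull out 2: (2/49) = +1  (since 49 mod 8 = 1)
  (1/49) = 1
Product of signs = -1

-1


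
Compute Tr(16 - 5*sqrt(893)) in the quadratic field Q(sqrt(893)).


Tr(a + b*sqrt(d)) = (a + b*sqrt(d)) + (a - b*sqrt(d)) = 2a
= 2 * (16)
= 32

32


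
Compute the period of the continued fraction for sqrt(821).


Run the CF algorithm for sqrt(821).
a_0 = floor(sqrt(821)) = 28; set m_0=0, q_0=1.
Recurrence: m' = q*a - m,  q' = (d - m'^2)/q,  a' = floor((a_0 + m')/q').
  step 1: m=28, q=37, a=1
  step 2: m=9, q=20, a=1
  step 3: m=11, q=35, a=1
  step 4: m=24, q=7, a=7
  step 5: m=25, q=28, a=1
  step 6: m=3, q=29, a=1
  step 7: m=26, q=5, a=10
  step 8: m=24, q=49, a=1
  step 9: m=25, q=4, a=13
  step 10: m=27, q=23, a=2
  step 11: m=19, q=20, a=2
  step 12: m=21, q=19, a=2
  step 13: m=17, q=28, a=1
  step 14: m=11, q=25, a=1
  step 15: m=14, q=25, a=1
  step 16: m=11, q=28, a=1
  step 17: m=17, q=19, a=2
  step 18: m=21, q=20, a=2
  step 19: m=19, q=23, a=2
  step 20: m=27, q=4, a=13
  step 21: m=25, q=49, a=1
  step 22: m=24, q=5, a=10
  step 23: m=26, q=29, a=1
  step 24: m=3, q=28, a=1
  step 25: m=25, q=7, a=7
  step 26: m=24, q=35, a=1
  step 27: m=11, q=20, a=1
  step 28: m=9, q=37, a=1
  step 29: m=28, q=1, a=56
a_29 = 2*a_0 = 56, so the period closes here.
sqrt(821) = [28; 1, 1, 1, 7, 1, 1, 10, 1, 13, 2, 2, 2, 1, 1, 1, 1, 2, 2, 2, 13, 1, 10, 1, 1, 7, 1, 1, 1, 56]
Period length = 29

29


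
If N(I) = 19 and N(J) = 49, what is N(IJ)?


N(IJ) = N(I) * N(J)
= 19 * 49
= 931

931


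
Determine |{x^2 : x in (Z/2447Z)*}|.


For prime p, the number of non-zero quadratic residues is (p-1)/2.
= (2447-1)/2
= 1223

1223


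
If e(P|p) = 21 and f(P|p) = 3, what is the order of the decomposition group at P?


|D_P| = e * f
= 21 * 3
= 63

63


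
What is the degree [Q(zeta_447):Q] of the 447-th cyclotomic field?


The degree equals Euler's totient phi(447).
447 = 3 * 149
phi(447) = 296

296


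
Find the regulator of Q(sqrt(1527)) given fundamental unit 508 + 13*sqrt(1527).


epsilon = 508 + 13*sqrt(1527)
= 1015.9990
R = ln(1015.9990)
= 6.9236

6.9236


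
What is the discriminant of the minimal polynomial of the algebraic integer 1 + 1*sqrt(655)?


The element 1 + 1*sqrt(655) has minimal polynomial:
x^2 - 2*x - 654
Discriminant = (-2)^2 - 4*(-654)
= 4 + 2616
= 2620

2620


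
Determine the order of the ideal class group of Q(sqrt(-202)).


K = Q(sqrt(-202)). d mod 4 = 2, so D = disc(K) = 4d = -808
h(K) equals the number of primitive reduced positive-definite forms (a, b, c) = a*x^2 + b*x*y + c*y^2 with b^2 - 4ac = D,
where reduced means |b| <= a <= c, with b >= 0 whenever |b| = a or a = c, and primitive means gcd(a, b, c) = 1.
Reduced forces 3a^2 <= |D| = 808, so 1 <= a <= 16; b must have the parity of D, and c = (b^2 - D)/(4a) must be an integer >= a.
Enumerate a = 1..16, b in [-a, a]:
  a=1: (1, 0, 202)  [1]
  a=2: (2, 0, 101)  [1]
  a=3..6: none
  a=7: (7, -2, 29), (7, 2, 29)  [2]
  a=8..13: none
  a=14: (14, -12, 17), (14, 12, 17)  [2]
  a=15..16: none
Total reduced forms: 1 + 1 + 2 + 2 = 6
h = 6

6


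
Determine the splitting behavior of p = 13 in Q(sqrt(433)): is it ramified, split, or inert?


K = Q(sqrt(433)). Since d mod 4 = 1, disc(K) = 433.
Check p | disc: 433 mod 13 = 4.
p does not divide disc. Compute Legendre symbol (d/p):
4^((13-1)/2) mod 13 = 1
(d/p) = 1, so p splits: (p) = P*P' with e=1, f=1, g=2.
Therefore p is split.

split


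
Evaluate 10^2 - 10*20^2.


x^2 - d*y^2
= 10^2 - 10*20^2
= 100 - 4000
= -3900

-3900


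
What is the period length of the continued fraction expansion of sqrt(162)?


Run the CF algorithm for sqrt(162).
a_0 = floor(sqrt(162)) = 12; set m_0=0, q_0=1.
Recurrence: m' = q*a - m,  q' = (d - m'^2)/q,  a' = floor((a_0 + m')/q').
  step 1: m=12, q=18, a=1
  step 2: m=6, q=7, a=2
  step 3: m=8, q=14, a=1
  step 4: m=6, q=9, a=2
  step 5: m=12, q=2, a=12
  step 6: m=12, q=9, a=2
  step 7: m=6, q=14, a=1
  step 8: m=8, q=7, a=2
  step 9: m=6, q=18, a=1
  step 10: m=12, q=1, a=24
a_10 = 2*a_0 = 24, so the period closes here.
sqrt(162) = [12; 1, 2, 1, 2, 12, 2, 1, 2, 1, 24]
Period length = 10

10


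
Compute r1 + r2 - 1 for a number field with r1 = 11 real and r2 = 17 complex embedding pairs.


By Dirichlet's unit theorem:
rank = r1 + r2 - 1
= 11 + 17 - 1
= 27

27


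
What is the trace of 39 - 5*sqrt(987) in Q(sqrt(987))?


Tr(a + b*sqrt(d)) = (a + b*sqrt(d)) + (a - b*sqrt(d)) = 2a
= 2 * (39)
= 78

78


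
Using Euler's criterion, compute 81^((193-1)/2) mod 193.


p = 193 is prime and the exponent is (p-1)/2 = 96, so by Euler's criterion 81^96 = (81/193) = +1 or -1 mod 193.
Compute by square-and-multiply:
  96 = 64 + 32 (binary 1100000)
  Repeated squaring mod 193: 81^1 = 81, 81^2 = 192, 81^4 = 1, 81^8 = 1, 81^16 = 1, 81^32 = 1, 81^64 = 1
  81^96 = 81^64 * 81^32 = 1 * 1 mod 193
    1 * 1 = 1 = 1 mod 193
  81^96 = 1 mod 193
Result 1: 81 is a quadratic residue mod 193.
81^96 mod 193 = 1

1


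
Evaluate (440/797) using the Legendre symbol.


p = 797 is prime, so compute (440/797) with the reciprocity algorithm (Jacobi-symbol steps: pull out 2s via (2/n), flip via reciprocity, reduce):
  pull out 2: (2/797) = -1  (since 797 mod 8 = 5)
  pull out 2: (2/797) = -1  (since 797 mod 8 = 5)
  pull out 2: (2/797) = -1  (since 797 mod 8 = 5)
  reciprocity: (55/797) -> +(797/55)
  reduce: (27/55)
  reciprocity: (27/55) -> -(55/27)
  reduce: (1/27)
  (1/27) = 1
Product of signs = 1
(440/797) = 1

1


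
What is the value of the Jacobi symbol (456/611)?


Compute (456/611) via quadratic reciprocity:
  pull out 2: (2/611) = -1  (since 611 mod 8 = 3)
  pull out 2: (2/611) = -1  (since 611 mod 8 = 3)
  pull out 2: (2/611) = -1  (since 611 mod 8 = 3)
  reciprocity: (57/611) -> +(611/57)
  reduce: (41/57)
  reciprocity: (41/57) -> +(57/41)
  reduce: (16/41)
  pull out 2: (2/41) = +1  (since 41 mod 8 = 1)
  pull out 2: (2/41) = +1  (since 41 mod 8 = 1)
  pull out 2: (2/41) = +1  (since 41 mod 8 = 1)
  pull out 2: (2/41) = +1  (since 41 mod 8 = 1)
  (1/41) = 1
Product of signs = -1

-1


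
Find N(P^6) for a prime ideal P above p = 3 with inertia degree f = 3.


N(P^a) = p^(a*f)
= 3^(6*3)
= 3^18
= 387420489

387420489


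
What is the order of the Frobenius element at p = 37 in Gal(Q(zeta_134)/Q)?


The Frobenius at p in Gal(Q(zeta_n)/Q) = (Z/nZ)* is the class of p, so its order is ord_134(37), the smallest k >= 1 with 37^k = 1 mod 134.
n = 134 = 2 * 67, phi(134) = 66; the order divides phi(n).
Divisors of 66: 1, 2, 3, 6, 11, 22, 33, 66
Repeated squaring mod 134: 37^1 = 37, 37^2 = 29, 37^4 = 37, 37^8 = 29, 37^16 = 37, 37^32 = 29, 37^64 = 37
Test divisors in increasing order:
  k=1: 37^1 = 37 mod 134
  k=2: 37^2 = 29 mod 134
  k=3: 37^3 = 29 * 37 = 1 mod 134  <- first divisor giving 1
Order = 3

3


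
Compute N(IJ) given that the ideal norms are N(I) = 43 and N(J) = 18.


N(IJ) = N(I) * N(J)
= 43 * 18
= 774

774


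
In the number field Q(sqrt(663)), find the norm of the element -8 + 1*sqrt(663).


N(a + b*sqrt(d)) = a^2 - d*b^2
= (-8)^2 - (663)*(1)^2
= 64 - 663
= -599

-599


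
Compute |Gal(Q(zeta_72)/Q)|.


|Gal(Q(zeta_72)/Q)| = phi(72)
= 24

24


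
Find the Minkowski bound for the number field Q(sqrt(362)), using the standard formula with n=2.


d = 362, d mod 4 = 2, so disc(K) = 4d = 1448; |disc(K)| = 1448
Real quadratic field, so n = 2, s = r2 = 0, r1 = 2
M = (n!/n^n) * (4/pi)^s * sqrt(|disc(K)|) = (2!/2^2) * (4/pi)^0 * sqrt(1448)
= 0.5 * 1.000000 * 38.052595
= 19.0263

19.0263


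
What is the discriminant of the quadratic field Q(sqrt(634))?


For K = Q(sqrt(d)) with d squarefree: disc(K) = d if d = 1 mod 4, and disc(K) = 4d if d = 2 or 3 mod 4.
Here d = 634, and d mod 4 = 2.
d = 2 mod 4, not 1 (O_K = Z[sqrt(d)]), so disc(K) = 4d = 4 * (634) = 2536

2536


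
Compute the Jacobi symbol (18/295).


Compute (18/295) via quadratic reciprocity:
  pull out 2: (2/295) = +1  (since 295 mod 8 = 7)
  reciprocity: (9/295) -> +(295/9)
  reduce: (7/9)
  reciprocity: (7/9) -> +(9/7)
  reduce: (2/7)
  pull out 2: (2/7) = +1  (since 7 mod 8 = 7)
  (1/7) = 1
Product of signs = 1

1


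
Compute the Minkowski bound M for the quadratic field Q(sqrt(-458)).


d = -458, d mod 4 = 2, so disc(K) = 4d = -1832; |disc(K)| = 1832
Imaginary quadratic field, so n = 2, s = r2 = 1, r1 = 0
M = (n!/n^n) * (4/pi)^s * sqrt(|disc(K)|) = (2!/2^2) * (4/pi)^1 * sqrt(1832)
= 0.5 * 1.273240 * 42.801869
= 27.2485

27.2485


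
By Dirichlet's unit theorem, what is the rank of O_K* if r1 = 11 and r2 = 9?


By Dirichlet's unit theorem:
rank = r1 + r2 - 1
= 11 + 9 - 1
= 19

19


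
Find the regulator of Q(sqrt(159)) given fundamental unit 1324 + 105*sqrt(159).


epsilon = 1324 + 105*sqrt(159)
= 2647.9996
R = ln(2647.9996)
= 7.8816

7.8816


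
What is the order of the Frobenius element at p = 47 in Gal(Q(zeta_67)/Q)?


The Frobenius at p in Gal(Q(zeta_n)/Q) = (Z/nZ)* is the class of p, so its order is ord_67(47), the smallest k >= 1 with 47^k = 1 mod 67.
n = 67 = 67, phi(67) = 66; the order divides phi(n).
Divisors of 66: 1, 2, 3, 6, 11, 22, 33, 66
Repeated squaring mod 67: 47^1 = 47, 47^2 = 65, 47^4 = 4, 47^8 = 16, 47^16 = 55, 47^32 = 10, 47^64 = 33
Test divisors in increasing order:
  k=1: 47^1 = 47 mod 67
  k=2: 47^2 = 65 mod 67
  k=3: 47^3 = 65 * 47 = 40 mod 67
  k=6: 47^6 = 4 * 65 = 59 mod 67
  k=11: 47^11 = 16 * 65 * 47 = 37 mod 67
  k=22: 47^22 = 55 * 4 * 65 = 29 mod 67
  k=33: 47^33 = 10 * 47 = 1 mod 67  <- first divisor giving 1
Order = 33

33


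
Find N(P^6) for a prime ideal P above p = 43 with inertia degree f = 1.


N(P^a) = p^(a*f)
= 43^(6*1)
= 43^6
= 6321363049

6321363049


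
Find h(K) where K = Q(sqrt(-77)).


K = Q(sqrt(-77)). d mod 4 = 3, so D = disc(K) = 4d = -308
h(K) equals the number of primitive reduced positive-definite forms (a, b, c) = a*x^2 + b*x*y + c*y^2 with b^2 - 4ac = D,
where reduced means |b| <= a <= c, with b >= 0 whenever |b| = a or a = c, and primitive means gcd(a, b, c) = 1.
Reduced forces 3a^2 <= |D| = 308, so 1 <= a <= 10; b must have the parity of D, and c = (b^2 - D)/(4a) must be an integer >= a.
Enumerate a = 1..10, b in [-a, a]:
  a=1: (1, 0, 77)  [1]
  a=2: (2, 2, 39)  [1]
  a=3: (3, -2, 26), (3, 2, 26)  [2]
  a=4..5: none
  a=6: (6, -2, 13), (6, 2, 13)  [2]
  a=7: (7, 0, 11)  [1]
  a=8: none
  a=9: (9, 4, 9)  [1]
  a=10: none
Total reduced forms: 1 + 1 + 2 + 2 + 1 + 1 = 8
h = 8

8


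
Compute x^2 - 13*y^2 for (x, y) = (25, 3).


x^2 - d*y^2
= 25^2 - 13*3^2
= 625 - 117
= 508

508


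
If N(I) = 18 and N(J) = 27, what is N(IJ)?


N(IJ) = N(I) * N(J)
= 18 * 27
= 486

486


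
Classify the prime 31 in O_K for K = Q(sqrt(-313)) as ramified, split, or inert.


K = Q(sqrt(-313)). Since d mod 4 = 3, disc(K) = -1252.
Check p | disc: -1252 mod 31 = 19.
p does not divide disc. Compute Legendre symbol (d/p):
28^((31-1)/2) mod 31 = 1
(d/p) = 1, so p splits: (p) = P*P' with e=1, f=1, g=2.
Therefore p is split.

split


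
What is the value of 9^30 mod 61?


p = 61 is prime and the exponent is (p-1)/2 = 30, so by Euler's criterion 9^30 = (9/61) = +1 or -1 mod 61.
Compute by square-and-multiply:
  30 = 16 + 8 + 4 + 2 (binary 11110)
  Repeated squaring mod 61: 9^1 = 9, 9^2 = 20, 9^4 = 34, 9^8 = 58, 9^16 = 9
  9^30 = 9^16 * 9^8 * 9^4 * 9^2 = 9 * 58 * 34 * 20 mod 61
    9 * 58 = 522 = 34 mod 61
    34 * 34 = 1156 = 58 mod 61
    58 * 20 = 1160 = 1 mod 61
  9^30 = 1 mod 61
Result 1: 9 is a quadratic residue mod 61.
9^30 mod 61 = 1

1


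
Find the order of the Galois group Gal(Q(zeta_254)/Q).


|Gal(Q(zeta_254)/Q)| = phi(254)
= 126

126


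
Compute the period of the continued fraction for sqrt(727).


Run the CF algorithm for sqrt(727).
a_0 = floor(sqrt(727)) = 26; set m_0=0, q_0=1.
Recurrence: m' = q*a - m,  q' = (d - m'^2)/q,  a' = floor((a_0 + m')/q').
  step 1: m=26, q=51, a=1
  step 2: m=25, q=2, a=25
  step 3: m=25, q=51, a=1
  step 4: m=26, q=1, a=52
a_4 = 2*a_0 = 52, so the period closes here.
sqrt(727) = [26; 1, 25, 1, 52]
Period length = 4

4


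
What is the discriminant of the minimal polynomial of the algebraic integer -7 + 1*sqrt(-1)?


The element -7 + 1*sqrt(-1) has minimal polynomial:
x^2 + 14*x + 50
Discriminant = (14)^2 - 4*(50)
= 196 - 200
= -4

-4


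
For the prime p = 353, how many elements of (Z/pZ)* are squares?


For prime p, the number of non-zero quadratic residues is (p-1)/2.
= (353-1)/2
= 176

176


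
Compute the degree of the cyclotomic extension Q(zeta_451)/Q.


The degree equals Euler's totient phi(451).
451 = 11 * 41
phi(451) = 400

400


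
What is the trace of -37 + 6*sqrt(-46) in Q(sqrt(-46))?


Tr(a + b*sqrt(d)) = (a + b*sqrt(d)) + (a - b*sqrt(d)) = 2a
= 2 * (-37)
= -74

-74


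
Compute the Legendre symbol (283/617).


p = 617 is prime, so compute (283/617) with the reciprocity algorithm (Jacobi-symbol steps: pull out 2s via (2/n), flip via reciprocity, reduce):
  reciprocity: (283/617) -> +(617/283)
  reduce: (51/283)
  reciprocity: (51/283) -> -(283/51)
  reduce: (28/51)
  pull out 2: (2/51) = -1  (since 51 mod 8 = 3)
  pull out 2: (2/51) = -1  (since 51 mod 8 = 3)
  reciprocity: (7/51) -> -(51/7)
  reduce: (2/7)
  pull out 2: (2/7) = +1  (since 7 mod 8 = 7)
  (1/7) = 1
Product of signs = 1
(283/617) = 1

1


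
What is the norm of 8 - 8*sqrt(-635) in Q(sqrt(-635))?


N(a + b*sqrt(d)) = a^2 - d*b^2
= (8)^2 - (-635)*(-8)^2
= 64 + 40640
= 40704

40704


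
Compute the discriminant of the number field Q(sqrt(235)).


For K = Q(sqrt(d)) with d squarefree: disc(K) = d if d = 1 mod 4, and disc(K) = 4d if d = 2 or 3 mod 4.
Here d = 235, and d mod 4 = 3.
d = 3 mod 4, not 1 (O_K = Z[sqrt(d)]), so disc(K) = 4d = 4 * (235) = 940

940


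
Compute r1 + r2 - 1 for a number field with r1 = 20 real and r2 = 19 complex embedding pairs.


By Dirichlet's unit theorem:
rank = r1 + r2 - 1
= 20 + 19 - 1
= 38

38


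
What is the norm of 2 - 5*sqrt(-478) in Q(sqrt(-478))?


N(a + b*sqrt(d)) = a^2 - d*b^2
= (2)^2 - (-478)*(-5)^2
= 4 + 11950
= 11954

11954


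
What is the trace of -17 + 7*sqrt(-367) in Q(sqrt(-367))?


Tr(a + b*sqrt(d)) = (a + b*sqrt(d)) + (a - b*sqrt(d)) = 2a
= 2 * (-17)
= -34

-34


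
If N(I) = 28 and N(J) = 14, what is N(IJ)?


N(IJ) = N(I) * N(J)
= 28 * 14
= 392

392


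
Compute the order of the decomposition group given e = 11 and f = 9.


|D_P| = e * f
= 11 * 9
= 99

99


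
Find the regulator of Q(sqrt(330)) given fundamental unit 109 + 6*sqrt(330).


epsilon = 109 + 6*sqrt(330)
= 217.9954
R = ln(217.9954)
= 5.3845

5.3845


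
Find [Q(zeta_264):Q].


The degree equals Euler's totient phi(264).
264 = 2^3 * 3 * 11
phi(264) = 80

80


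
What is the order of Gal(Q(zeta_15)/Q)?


|Gal(Q(zeta_15)/Q)| = phi(15)
= 8

8


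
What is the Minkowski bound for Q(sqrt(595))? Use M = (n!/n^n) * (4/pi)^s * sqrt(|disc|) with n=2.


d = 595, d mod 4 = 3, so disc(K) = 4d = 2380; |disc(K)| = 2380
Real quadratic field, so n = 2, s = r2 = 0, r1 = 2
M = (n!/n^n) * (4/pi)^s * sqrt(|disc(K)|) = (2!/2^2) * (4/pi)^0 * sqrt(2380)
= 0.5 * 1.000000 * 48.785244
= 24.3926

24.3926


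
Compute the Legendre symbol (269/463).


p = 463 is prime, so compute (269/463) with the reciprocity algorithm (Jacobi-symbol steps: pull out 2s via (2/n), flip via reciprocity, reduce):
  reciprocity: (269/463) -> +(463/269)
  reduce: (194/269)
  pull out 2: (2/269) = -1  (since 269 mod 8 = 5)
  reciprocity: (97/269) -> +(269/97)
  reduce: (75/97)
  reciprocity: (75/97) -> +(97/75)
  reduce: (22/75)
  pull out 2: (2/75) = -1  (since 75 mod 8 = 3)
  reciprocity: (11/75) -> -(75/11)
  reduce: (9/11)
  reciprocity: (9/11) -> +(11/9)
  reduce: (2/9)
  pull out 2: (2/9) = +1  (since 9 mod 8 = 1)
  (1/9) = 1
Product of signs = -1
(269/463) = -1

-1


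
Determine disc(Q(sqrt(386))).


For K = Q(sqrt(d)) with d squarefree: disc(K) = d if d = 1 mod 4, and disc(K) = 4d if d = 2 or 3 mod 4.
Here d = 386, and d mod 4 = 2.
d = 2 mod 4, not 1 (O_K = Z[sqrt(d)]), so disc(K) = 4d = 4 * (386) = 1544

1544


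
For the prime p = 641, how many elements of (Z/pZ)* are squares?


For prime p, the number of non-zero quadratic residues is (p-1)/2.
= (641-1)/2
= 320

320


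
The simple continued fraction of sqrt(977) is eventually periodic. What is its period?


Run the CF algorithm for sqrt(977).
a_0 = floor(sqrt(977)) = 31; set m_0=0, q_0=1.
Recurrence: m' = q*a - m,  q' = (d - m'^2)/q,  a' = floor((a_0 + m')/q').
  step 1: m=31, q=16, a=3
  step 2: m=17, q=43, a=1
  step 3: m=26, q=7, a=8
  step 4: m=30, q=11, a=5
  step 5: m=25, q=32, a=1
  step 6: m=7, q=29, a=1
  step 7: m=22, q=17, a=3
  step 8: m=29, q=8, a=7
  step 9: m=27, q=31, a=1
  step 10: m=4, q=31, a=1
  step 11: m=27, q=8, a=7
  step 12: m=29, q=17, a=3
  step 13: m=22, q=29, a=1
  step 14: m=7, q=32, a=1
  step 15: m=25, q=11, a=5
  step 16: m=30, q=7, a=8
  step 17: m=26, q=43, a=1
  step 18: m=17, q=16, a=3
  step 19: m=31, q=1, a=62
a_19 = 2*a_0 = 62, so the period closes here.
sqrt(977) = [31; 3, 1, 8, 5, 1, 1, 3, 7, 1, 1, 7, 3, 1, 1, 5, 8, 1, 3, 62]
Period length = 19

19


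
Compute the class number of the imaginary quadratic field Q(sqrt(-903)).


K = Q(sqrt(-903)). d mod 4 = 1, so D = disc(K) = d = -903
h(K) equals the number of primitive reduced positive-definite forms (a, b, c) = a*x^2 + b*x*y + c*y^2 with b^2 - 4ac = D,
where reduced means |b| <= a <= c, with b >= 0 whenever |b| = a or a = c, and primitive means gcd(a, b, c) = 1.
Reduced forces 3a^2 <= |D| = 903, so 1 <= a <= 17; b must have the parity of D, and c = (b^2 - D)/(4a) must be an integer >= a.
Enumerate a = 1..17, b in [-a, a]:
  a=1: (1, 1, 226)  [1]
  a=2: (2, -1, 113), (2, 1, 113)  [2]
  a=3: (3, 3, 76)  [1]
  a=4: (4, -3, 57), (4, 3, 57)  [2]
  a=5: none
  a=6: (6, -3, 38), (6, 3, 38)  [2]
  a=7: (7, 7, 34)  [1]
  a=8: (8, -5, 29), (8, 5, 29)  [2]
  a=9..11: none
  a=12: (12, -3, 19), (12, 3, 19)  [2]
  a=13: none
  a=14: (14, -7, 17), (14, 7, 17)  [2]
  a=15: none
  a=16: (16, 11, 16)  [1]
  a=17: none
Total reduced forms: 1 + 2 + 1 + 2 + 2 + 1 + 2 + 2 + 2 + 1 = 16
h = 16

16


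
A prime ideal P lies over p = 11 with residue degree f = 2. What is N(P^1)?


N(P^a) = p^(a*f)
= 11^(1*2)
= 11^2
= 121

121


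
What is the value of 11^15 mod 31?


p = 31 is prime and the exponent is (p-1)/2 = 15, so by Euler's criterion 11^15 = (11/31) = +1 or -1 mod 31.
Compute by square-and-multiply:
  15 = 8 + 4 + 2 + 1 (binary 1111)
  Repeated squaring mod 31: 11^1 = 11, 11^2 = 28, 11^4 = 9, 11^8 = 19
  11^15 = 11^8 * 11^4 * 11^2 * 11^1 = 19 * 9 * 28 * 11 mod 31
    19 * 9 = 171 = 16 mod 31
    16 * 28 = 448 = 14 mod 31
    14 * 11 = 154 = 30 mod 31
  11^15 = 30 mod 31
Result 30 = p - 1 = -1 mod 31: 11 is a quadratic non-residue mod 31. As a residue in [0, p-1] the value is 30.
11^15 mod 31 = 30

30


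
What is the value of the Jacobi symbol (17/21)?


Compute (17/21) via quadratic reciprocity:
  reciprocity: (17/21) -> +(21/17)
  reduce: (4/17)
  pull out 2: (2/17) = +1  (since 17 mod 8 = 1)
  pull out 2: (2/17) = +1  (since 17 mod 8 = 1)
  (1/17) = 1
Product of signs = 1

1


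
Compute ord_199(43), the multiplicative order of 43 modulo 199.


We want ord_199(43), the smallest k >= 1 with 43^k = 1 mod 199.
n = 199 = 199, phi(199) = 198; the order divides phi(n).
Divisors of 198: 1, 2, 3, 6, 9, 11, 18, 22, 33, 66, 99, 198
Repeated squaring mod 199: 43^1 = 43, 43^2 = 58, 43^4 = 180, 43^8 = 162, 43^16 = 175, 43^32 = 178, 43^64 = 43, 43^128 = 58
Test divisors in increasing order:
  k=1: 43^1 = 43 mod 199
  k=2: 43^2 = 58 mod 199
  k=3: 43^3 = 58 * 43 = 106 mod 199
  k=6: 43^6 = 180 * 58 = 92 mod 199
  k=9: 43^9 = 162 * 43 = 1 mod 199  <- first divisor giving 1
Order = 9

9


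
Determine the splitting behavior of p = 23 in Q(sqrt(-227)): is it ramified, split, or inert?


K = Q(sqrt(-227)). Since d mod 4 = 1, disc(K) = -227.
Check p | disc: -227 mod 23 = 3.
p does not divide disc. Compute Legendre symbol (d/p):
3^((23-1)/2) mod 23 = 1
(d/p) = 1, so p splits: (p) = P*P' with e=1, f=1, g=2.
Therefore p is split.

split


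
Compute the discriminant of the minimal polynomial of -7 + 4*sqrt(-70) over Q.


The element -7 + 4*sqrt(-70) has minimal polynomial:
x^2 + 14*x + 1169
Discriminant = (14)^2 - 4*(1169)
= 196 - 4676
= -4480

-4480


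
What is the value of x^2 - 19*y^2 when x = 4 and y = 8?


x^2 - d*y^2
= 4^2 - 19*8^2
= 16 - 1216
= -1200

-1200


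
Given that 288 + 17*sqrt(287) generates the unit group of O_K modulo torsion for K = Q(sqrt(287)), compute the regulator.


epsilon = 288 + 17*sqrt(287)
= 575.9983
R = ln(575.9983)
= 6.3561

6.3561


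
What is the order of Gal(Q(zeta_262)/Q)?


|Gal(Q(zeta_262)/Q)| = phi(262)
= 130

130


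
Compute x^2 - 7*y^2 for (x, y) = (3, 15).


x^2 - d*y^2
= 3^2 - 7*15^2
= 9 - 1575
= -1566

-1566


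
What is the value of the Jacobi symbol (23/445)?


Compute (23/445) via quadratic reciprocity:
  reciprocity: (23/445) -> +(445/23)
  reduce: (8/23)
  pull out 2: (2/23) = +1  (since 23 mod 8 = 7)
  pull out 2: (2/23) = +1  (since 23 mod 8 = 7)
  pull out 2: (2/23) = +1  (since 23 mod 8 = 7)
  (1/23) = 1
Product of signs = 1

1


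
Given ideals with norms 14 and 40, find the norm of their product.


N(IJ) = N(I) * N(J)
= 14 * 40
= 560

560


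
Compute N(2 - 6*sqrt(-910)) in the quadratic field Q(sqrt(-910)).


N(a + b*sqrt(d)) = a^2 - d*b^2
= (2)^2 - (-910)*(-6)^2
= 4 + 32760
= 32764

32764


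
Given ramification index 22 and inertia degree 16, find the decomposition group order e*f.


|D_P| = e * f
= 22 * 16
= 352

352


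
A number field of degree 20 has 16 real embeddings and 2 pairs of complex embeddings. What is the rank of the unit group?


By Dirichlet's unit theorem:
rank = r1 + r2 - 1
= 16 + 2 - 1
= 17

17


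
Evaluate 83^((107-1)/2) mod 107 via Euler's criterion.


p = 107 is prime and the exponent is (p-1)/2 = 53, so by Euler's criterion 83^53 = (83/107) = +1 or -1 mod 107.
Compute by square-and-multiply:
  53 = 32 + 16 + 4 + 1 (binary 110101)
  Repeated squaring mod 107: 83^1 = 83, 83^2 = 41, 83^4 = 76, 83^8 = 105, 83^16 = 4, 83^32 = 16
  83^53 = 83^32 * 83^16 * 83^4 * 83^1 = 16 * 4 * 76 * 83 mod 107
    16 * 4 = 64 = 64 mod 107
    64 * 76 = 4864 = 49 mod 107
    49 * 83 = 4067 = 1 mod 107
  83^53 = 1 mod 107
Result 1: 83 is a quadratic residue mod 107.
83^53 mod 107 = 1

1


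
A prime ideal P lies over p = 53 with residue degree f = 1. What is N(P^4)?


N(P^a) = p^(a*f)
= 53^(4*1)
= 53^4
= 7890481

7890481


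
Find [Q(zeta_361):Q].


The degree equals Euler's totient phi(361).
361 = 19^2
phi(361) = 342

342


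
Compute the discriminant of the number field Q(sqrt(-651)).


For K = Q(sqrt(d)) with d squarefree: disc(K) = d if d = 1 mod 4, and disc(K) = 4d if d = 2 or 3 mod 4.
Here d = -651, and d mod 4 = 1.
d = 1 mod 4 (O_K = Z[(1+sqrt(d))/2]), so disc(K) = d = -651

-651


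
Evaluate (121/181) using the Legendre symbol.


p = 181 is prime, so compute (121/181) with the reciprocity algorithm (Jacobi-symbol steps: pull out 2s via (2/n), flip via reciprocity, reduce):
  reciprocity: (121/181) -> +(181/121)
  reduce: (60/121)
  pull out 2: (2/121) = +1  (since 121 mod 8 = 1)
  pull out 2: (2/121) = +1  (since 121 mod 8 = 1)
  reciprocity: (15/121) -> +(121/15)
  reduce: (1/15)
  (1/15) = 1
Product of signs = 1
(121/181) = 1

1


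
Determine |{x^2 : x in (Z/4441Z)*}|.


For prime p, the number of non-zero quadratic residues is (p-1)/2.
= (4441-1)/2
= 2220

2220


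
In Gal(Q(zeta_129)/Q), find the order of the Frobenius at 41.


The Frobenius at p in Gal(Q(zeta_n)/Q) = (Z/nZ)* is the class of p, so its order is ord_129(41), the smallest k >= 1 with 41^k = 1 mod 129.
n = 129 = 3 * 43, phi(129) = 84; the order divides phi(n).
Divisors of 84: 1, 2, 3, 4, 6, 7, 12, 14, 21, 28, 42, 84
Repeated squaring mod 129: 41^1 = 41, 41^2 = 4, 41^4 = 16, 41^8 = 127, 41^16 = 4, 41^32 = 16, 41^64 = 127
Test divisors in increasing order:
  k=1: 41^1 = 41 mod 129
  k=2: 41^2 = 4 mod 129
  k=3: 41^3 = 4 * 41 = 35 mod 129
  k=4: 41^4 = 16 mod 129
  k=6: 41^6 = 16 * 4 = 64 mod 129
  k=7: 41^7 = 16 * 4 * 41 = 44 mod 129
  k=12: 41^12 = 127 * 16 = 97 mod 129
  k=14: 41^14 = 127 * 16 * 4 = 1 mod 129  <- first divisor giving 1
Order = 14

14


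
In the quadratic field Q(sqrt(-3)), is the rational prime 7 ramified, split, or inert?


K = Q(sqrt(-3)). Since d mod 4 = 1, disc(K) = -3.
Check p | disc: -3 mod 7 = 4.
p does not divide disc. Compute Legendre symbol (d/p):
4^((7-1)/2) mod 7 = 1
(d/p) = 1, so p splits: (p) = P*P' with e=1, f=1, g=2.
Therefore p is split.

split


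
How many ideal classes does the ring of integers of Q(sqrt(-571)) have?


K = Q(sqrt(-571)). d mod 4 = 1, so D = disc(K) = d = -571
h(K) equals the number of primitive reduced positive-definite forms (a, b, c) = a*x^2 + b*x*y + c*y^2 with b^2 - 4ac = D,
where reduced means |b| <= a <= c, with b >= 0 whenever |b| = a or a = c, and primitive means gcd(a, b, c) = 1.
Reduced forces 3a^2 <= |D| = 571, so 1 <= a <= 13; b must have the parity of D, and c = (b^2 - D)/(4a) must be an integer >= a.
Enumerate a = 1..13, b in [-a, a]:
  a=1: (1, 1, 143)  [1]
  a=2..4: none
  a=5: (5, -3, 29), (5, 3, 29)  [2]
  a=6..10: none
  a=11: (11, -1, 13), (11, 1, 13)  [2]
  a=12..13: none
Total reduced forms: 1 + 2 + 2 = 5
h = 5

5


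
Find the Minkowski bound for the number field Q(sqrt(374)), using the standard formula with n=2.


d = 374, d mod 4 = 2, so disc(K) = 4d = 1496; |disc(K)| = 1496
Real quadratic field, so n = 2, s = r2 = 0, r1 = 2
M = (n!/n^n) * (4/pi)^s * sqrt(|disc(K)|) = (2!/2^2) * (4/pi)^0 * sqrt(1496)
= 0.5 * 1.000000 * 38.678159
= 19.3391

19.3391


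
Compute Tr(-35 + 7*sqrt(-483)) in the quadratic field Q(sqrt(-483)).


Tr(a + b*sqrt(d)) = (a + b*sqrt(d)) + (a - b*sqrt(d)) = 2a
= 2 * (-35)
= -70

-70


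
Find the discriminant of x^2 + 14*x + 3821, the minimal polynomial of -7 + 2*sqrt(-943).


The element -7 + 2*sqrt(-943) has minimal polynomial:
x^2 + 14*x + 3821
Discriminant = (14)^2 - 4*(3821)
= 196 - 15284
= -15088

-15088


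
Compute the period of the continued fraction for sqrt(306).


Run the CF algorithm for sqrt(306).
a_0 = floor(sqrt(306)) = 17; set m_0=0, q_0=1.
Recurrence: m' = q*a - m,  q' = (d - m'^2)/q,  a' = floor((a_0 + m')/q').
  step 1: m=17, q=17, a=2
  step 2: m=17, q=1, a=34
a_2 = 2*a_0 = 34, so the period closes here.
sqrt(306) = [17; 2, 34]
Period length = 2

2


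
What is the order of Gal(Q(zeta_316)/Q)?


|Gal(Q(zeta_316)/Q)| = phi(316)
= 156

156


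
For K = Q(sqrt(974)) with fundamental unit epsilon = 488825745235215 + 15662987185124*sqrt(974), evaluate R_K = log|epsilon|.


epsilon = 488825745235215 + 15662987185124*sqrt(974)
= 9.7765e+14
R = ln(9.7765e+14)
= 34.5162

34.5162


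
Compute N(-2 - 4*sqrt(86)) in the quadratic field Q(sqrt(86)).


N(a + b*sqrt(d)) = a^2 - d*b^2
= (-2)^2 - (86)*(-4)^2
= 4 - 1376
= -1372

-1372


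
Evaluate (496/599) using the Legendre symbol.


p = 599 is prime, so compute (496/599) with the reciprocity algorithm (Jacobi-symbol steps: pull out 2s via (2/n), flip via reciprocity, reduce):
  pull out 2: (2/599) = +1  (since 599 mod 8 = 7)
  pull out 2: (2/599) = +1  (since 599 mod 8 = 7)
  pull out 2: (2/599) = +1  (since 599 mod 8 = 7)
  pull out 2: (2/599) = +1  (since 599 mod 8 = 7)
  reciprocity: (31/599) -> -(599/31)
  reduce: (10/31)
  pull out 2: (2/31) = +1  (since 31 mod 8 = 7)
  reciprocity: (5/31) -> +(31/5)
  reduce: (1/5)
  (1/5) = 1
Product of signs = -1
(496/599) = -1

-1


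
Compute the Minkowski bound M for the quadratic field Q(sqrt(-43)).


d = -43, d mod 4 = 1, so disc(K) = d = -43; |disc(K)| = 43
Imaginary quadratic field, so n = 2, s = r2 = 1, r1 = 0
M = (n!/n^n) * (4/pi)^s * sqrt(|disc(K)|) = (2!/2^2) * (4/pi)^1 * sqrt(43)
= 0.5 * 1.273240 * 6.557439
= 4.1746

4.1746
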